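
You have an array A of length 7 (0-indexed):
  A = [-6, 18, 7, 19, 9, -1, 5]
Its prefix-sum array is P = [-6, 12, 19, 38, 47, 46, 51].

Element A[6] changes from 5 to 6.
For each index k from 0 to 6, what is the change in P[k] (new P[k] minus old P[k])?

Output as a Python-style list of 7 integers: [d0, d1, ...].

Element change: A[6] 5 -> 6, delta = 1
For k < 6: P[k] unchanged, delta_P[k] = 0
For k >= 6: P[k] shifts by exactly 1
Delta array: [0, 0, 0, 0, 0, 0, 1]

Answer: [0, 0, 0, 0, 0, 0, 1]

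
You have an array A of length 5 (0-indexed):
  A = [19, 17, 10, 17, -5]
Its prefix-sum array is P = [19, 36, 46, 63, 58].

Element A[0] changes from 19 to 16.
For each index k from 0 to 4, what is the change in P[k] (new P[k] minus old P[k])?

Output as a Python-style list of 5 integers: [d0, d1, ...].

Element change: A[0] 19 -> 16, delta = -3
For k < 0: P[k] unchanged, delta_P[k] = 0
For k >= 0: P[k] shifts by exactly -3
Delta array: [-3, -3, -3, -3, -3]

Answer: [-3, -3, -3, -3, -3]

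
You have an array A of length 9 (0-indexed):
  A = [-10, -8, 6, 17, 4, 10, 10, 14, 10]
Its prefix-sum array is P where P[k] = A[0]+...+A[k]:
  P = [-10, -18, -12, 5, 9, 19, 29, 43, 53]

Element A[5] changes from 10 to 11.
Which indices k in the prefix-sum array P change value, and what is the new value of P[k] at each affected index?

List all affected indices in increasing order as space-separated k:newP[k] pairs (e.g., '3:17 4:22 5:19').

Answer: 5:20 6:30 7:44 8:54

Derivation:
P[k] = A[0] + ... + A[k]
P[k] includes A[5] iff k >= 5
Affected indices: 5, 6, ..., 8; delta = 1
  P[5]: 19 + 1 = 20
  P[6]: 29 + 1 = 30
  P[7]: 43 + 1 = 44
  P[8]: 53 + 1 = 54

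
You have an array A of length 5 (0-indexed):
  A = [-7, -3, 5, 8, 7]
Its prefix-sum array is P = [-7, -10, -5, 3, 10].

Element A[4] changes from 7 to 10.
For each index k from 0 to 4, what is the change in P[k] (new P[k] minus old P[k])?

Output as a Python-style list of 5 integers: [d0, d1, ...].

Answer: [0, 0, 0, 0, 3]

Derivation:
Element change: A[4] 7 -> 10, delta = 3
For k < 4: P[k] unchanged, delta_P[k] = 0
For k >= 4: P[k] shifts by exactly 3
Delta array: [0, 0, 0, 0, 3]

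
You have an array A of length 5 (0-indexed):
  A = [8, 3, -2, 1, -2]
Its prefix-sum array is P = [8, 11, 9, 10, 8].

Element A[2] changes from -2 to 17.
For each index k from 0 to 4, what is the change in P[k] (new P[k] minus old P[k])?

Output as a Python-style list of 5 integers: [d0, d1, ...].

Element change: A[2] -2 -> 17, delta = 19
For k < 2: P[k] unchanged, delta_P[k] = 0
For k >= 2: P[k] shifts by exactly 19
Delta array: [0, 0, 19, 19, 19]

Answer: [0, 0, 19, 19, 19]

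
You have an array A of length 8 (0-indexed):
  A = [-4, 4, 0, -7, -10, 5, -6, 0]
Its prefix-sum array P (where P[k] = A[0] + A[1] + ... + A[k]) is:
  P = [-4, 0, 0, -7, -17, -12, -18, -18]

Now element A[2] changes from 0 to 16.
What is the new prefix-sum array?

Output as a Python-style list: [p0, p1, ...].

Change: A[2] 0 -> 16, delta = 16
P[k] for k < 2: unchanged (A[2] not included)
P[k] for k >= 2: shift by delta = 16
  P[0] = -4 + 0 = -4
  P[1] = 0 + 0 = 0
  P[2] = 0 + 16 = 16
  P[3] = -7 + 16 = 9
  P[4] = -17 + 16 = -1
  P[5] = -12 + 16 = 4
  P[6] = -18 + 16 = -2
  P[7] = -18 + 16 = -2

Answer: [-4, 0, 16, 9, -1, 4, -2, -2]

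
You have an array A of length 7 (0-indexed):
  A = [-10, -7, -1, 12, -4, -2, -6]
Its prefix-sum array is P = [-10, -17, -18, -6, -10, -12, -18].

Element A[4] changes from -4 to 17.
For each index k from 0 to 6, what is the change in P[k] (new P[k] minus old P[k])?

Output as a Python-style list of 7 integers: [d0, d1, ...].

Answer: [0, 0, 0, 0, 21, 21, 21]

Derivation:
Element change: A[4] -4 -> 17, delta = 21
For k < 4: P[k] unchanged, delta_P[k] = 0
For k >= 4: P[k] shifts by exactly 21
Delta array: [0, 0, 0, 0, 21, 21, 21]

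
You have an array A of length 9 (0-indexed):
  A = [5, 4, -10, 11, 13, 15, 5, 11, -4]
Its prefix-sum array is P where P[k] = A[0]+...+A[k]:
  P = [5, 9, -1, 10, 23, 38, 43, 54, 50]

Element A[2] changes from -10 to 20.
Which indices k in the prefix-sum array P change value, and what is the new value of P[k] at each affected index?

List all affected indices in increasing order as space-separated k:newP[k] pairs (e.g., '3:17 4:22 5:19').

P[k] = A[0] + ... + A[k]
P[k] includes A[2] iff k >= 2
Affected indices: 2, 3, ..., 8; delta = 30
  P[2]: -1 + 30 = 29
  P[3]: 10 + 30 = 40
  P[4]: 23 + 30 = 53
  P[5]: 38 + 30 = 68
  P[6]: 43 + 30 = 73
  P[7]: 54 + 30 = 84
  P[8]: 50 + 30 = 80

Answer: 2:29 3:40 4:53 5:68 6:73 7:84 8:80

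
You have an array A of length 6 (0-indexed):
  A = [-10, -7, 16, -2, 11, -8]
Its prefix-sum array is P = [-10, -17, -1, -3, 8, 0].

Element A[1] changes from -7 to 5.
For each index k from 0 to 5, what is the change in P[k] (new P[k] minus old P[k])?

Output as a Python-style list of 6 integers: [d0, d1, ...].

Element change: A[1] -7 -> 5, delta = 12
For k < 1: P[k] unchanged, delta_P[k] = 0
For k >= 1: P[k] shifts by exactly 12
Delta array: [0, 12, 12, 12, 12, 12]

Answer: [0, 12, 12, 12, 12, 12]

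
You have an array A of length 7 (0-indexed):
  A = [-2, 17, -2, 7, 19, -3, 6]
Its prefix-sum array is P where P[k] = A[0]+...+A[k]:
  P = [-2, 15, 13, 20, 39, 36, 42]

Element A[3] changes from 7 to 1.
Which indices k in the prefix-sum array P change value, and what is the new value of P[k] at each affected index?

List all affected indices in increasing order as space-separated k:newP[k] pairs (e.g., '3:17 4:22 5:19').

P[k] = A[0] + ... + A[k]
P[k] includes A[3] iff k >= 3
Affected indices: 3, 4, ..., 6; delta = -6
  P[3]: 20 + -6 = 14
  P[4]: 39 + -6 = 33
  P[5]: 36 + -6 = 30
  P[6]: 42 + -6 = 36

Answer: 3:14 4:33 5:30 6:36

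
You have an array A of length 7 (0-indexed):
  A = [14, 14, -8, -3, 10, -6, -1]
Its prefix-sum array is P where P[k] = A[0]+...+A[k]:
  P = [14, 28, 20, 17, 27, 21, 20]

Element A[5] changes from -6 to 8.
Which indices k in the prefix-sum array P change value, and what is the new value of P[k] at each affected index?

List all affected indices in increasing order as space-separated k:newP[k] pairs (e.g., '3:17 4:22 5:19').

Answer: 5:35 6:34

Derivation:
P[k] = A[0] + ... + A[k]
P[k] includes A[5] iff k >= 5
Affected indices: 5, 6, ..., 6; delta = 14
  P[5]: 21 + 14 = 35
  P[6]: 20 + 14 = 34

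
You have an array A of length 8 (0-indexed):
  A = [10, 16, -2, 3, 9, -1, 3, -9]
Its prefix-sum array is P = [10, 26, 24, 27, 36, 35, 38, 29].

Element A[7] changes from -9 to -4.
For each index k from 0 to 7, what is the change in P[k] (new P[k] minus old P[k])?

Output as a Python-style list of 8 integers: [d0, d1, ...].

Element change: A[7] -9 -> -4, delta = 5
For k < 7: P[k] unchanged, delta_P[k] = 0
For k >= 7: P[k] shifts by exactly 5
Delta array: [0, 0, 0, 0, 0, 0, 0, 5]

Answer: [0, 0, 0, 0, 0, 0, 0, 5]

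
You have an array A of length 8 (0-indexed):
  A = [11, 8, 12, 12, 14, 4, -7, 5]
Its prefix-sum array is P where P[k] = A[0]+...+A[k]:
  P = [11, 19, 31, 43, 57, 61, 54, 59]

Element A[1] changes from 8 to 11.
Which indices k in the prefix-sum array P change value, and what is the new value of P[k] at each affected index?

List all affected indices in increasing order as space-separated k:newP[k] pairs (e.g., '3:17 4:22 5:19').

Answer: 1:22 2:34 3:46 4:60 5:64 6:57 7:62

Derivation:
P[k] = A[0] + ... + A[k]
P[k] includes A[1] iff k >= 1
Affected indices: 1, 2, ..., 7; delta = 3
  P[1]: 19 + 3 = 22
  P[2]: 31 + 3 = 34
  P[3]: 43 + 3 = 46
  P[4]: 57 + 3 = 60
  P[5]: 61 + 3 = 64
  P[6]: 54 + 3 = 57
  P[7]: 59 + 3 = 62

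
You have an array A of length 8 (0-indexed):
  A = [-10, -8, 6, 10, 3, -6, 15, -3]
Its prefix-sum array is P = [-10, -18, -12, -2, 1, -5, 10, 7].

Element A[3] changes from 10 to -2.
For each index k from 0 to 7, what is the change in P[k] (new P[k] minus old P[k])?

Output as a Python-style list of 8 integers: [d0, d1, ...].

Element change: A[3] 10 -> -2, delta = -12
For k < 3: P[k] unchanged, delta_P[k] = 0
For k >= 3: P[k] shifts by exactly -12
Delta array: [0, 0, 0, -12, -12, -12, -12, -12]

Answer: [0, 0, 0, -12, -12, -12, -12, -12]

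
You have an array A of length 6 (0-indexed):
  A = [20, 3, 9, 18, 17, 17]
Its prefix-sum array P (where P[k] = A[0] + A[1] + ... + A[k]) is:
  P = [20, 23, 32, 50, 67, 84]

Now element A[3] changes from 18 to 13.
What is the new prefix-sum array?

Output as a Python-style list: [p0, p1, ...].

Answer: [20, 23, 32, 45, 62, 79]

Derivation:
Change: A[3] 18 -> 13, delta = -5
P[k] for k < 3: unchanged (A[3] not included)
P[k] for k >= 3: shift by delta = -5
  P[0] = 20 + 0 = 20
  P[1] = 23 + 0 = 23
  P[2] = 32 + 0 = 32
  P[3] = 50 + -5 = 45
  P[4] = 67 + -5 = 62
  P[5] = 84 + -5 = 79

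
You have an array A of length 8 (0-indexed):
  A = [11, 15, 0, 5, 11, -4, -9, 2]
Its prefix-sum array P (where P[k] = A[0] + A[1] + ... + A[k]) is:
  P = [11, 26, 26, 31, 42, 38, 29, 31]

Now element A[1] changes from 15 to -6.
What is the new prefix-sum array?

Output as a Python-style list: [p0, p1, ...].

Change: A[1] 15 -> -6, delta = -21
P[k] for k < 1: unchanged (A[1] not included)
P[k] for k >= 1: shift by delta = -21
  P[0] = 11 + 0 = 11
  P[1] = 26 + -21 = 5
  P[2] = 26 + -21 = 5
  P[3] = 31 + -21 = 10
  P[4] = 42 + -21 = 21
  P[5] = 38 + -21 = 17
  P[6] = 29 + -21 = 8
  P[7] = 31 + -21 = 10

Answer: [11, 5, 5, 10, 21, 17, 8, 10]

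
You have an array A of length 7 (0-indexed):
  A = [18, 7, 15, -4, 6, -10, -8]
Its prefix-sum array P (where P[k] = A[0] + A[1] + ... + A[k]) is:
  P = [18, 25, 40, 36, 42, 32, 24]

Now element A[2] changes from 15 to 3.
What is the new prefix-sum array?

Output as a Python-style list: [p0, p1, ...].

Change: A[2] 15 -> 3, delta = -12
P[k] for k < 2: unchanged (A[2] not included)
P[k] for k >= 2: shift by delta = -12
  P[0] = 18 + 0 = 18
  P[1] = 25 + 0 = 25
  P[2] = 40 + -12 = 28
  P[3] = 36 + -12 = 24
  P[4] = 42 + -12 = 30
  P[5] = 32 + -12 = 20
  P[6] = 24 + -12 = 12

Answer: [18, 25, 28, 24, 30, 20, 12]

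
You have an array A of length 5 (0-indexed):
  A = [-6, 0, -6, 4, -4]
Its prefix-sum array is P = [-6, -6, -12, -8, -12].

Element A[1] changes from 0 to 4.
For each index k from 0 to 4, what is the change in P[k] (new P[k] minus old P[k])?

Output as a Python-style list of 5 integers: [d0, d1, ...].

Element change: A[1] 0 -> 4, delta = 4
For k < 1: P[k] unchanged, delta_P[k] = 0
For k >= 1: P[k] shifts by exactly 4
Delta array: [0, 4, 4, 4, 4]

Answer: [0, 4, 4, 4, 4]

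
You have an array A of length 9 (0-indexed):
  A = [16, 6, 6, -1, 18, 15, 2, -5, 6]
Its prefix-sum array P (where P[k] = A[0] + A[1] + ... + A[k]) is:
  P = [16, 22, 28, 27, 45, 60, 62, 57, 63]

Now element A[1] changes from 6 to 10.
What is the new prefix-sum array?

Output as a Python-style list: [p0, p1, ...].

Answer: [16, 26, 32, 31, 49, 64, 66, 61, 67]

Derivation:
Change: A[1] 6 -> 10, delta = 4
P[k] for k < 1: unchanged (A[1] not included)
P[k] for k >= 1: shift by delta = 4
  P[0] = 16 + 0 = 16
  P[1] = 22 + 4 = 26
  P[2] = 28 + 4 = 32
  P[3] = 27 + 4 = 31
  P[4] = 45 + 4 = 49
  P[5] = 60 + 4 = 64
  P[6] = 62 + 4 = 66
  P[7] = 57 + 4 = 61
  P[8] = 63 + 4 = 67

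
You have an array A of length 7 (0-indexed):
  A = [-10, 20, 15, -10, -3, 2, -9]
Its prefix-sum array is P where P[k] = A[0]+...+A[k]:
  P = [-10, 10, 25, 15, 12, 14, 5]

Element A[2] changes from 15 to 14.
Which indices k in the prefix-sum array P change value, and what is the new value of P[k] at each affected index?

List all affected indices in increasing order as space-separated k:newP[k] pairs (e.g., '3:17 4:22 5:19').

Answer: 2:24 3:14 4:11 5:13 6:4

Derivation:
P[k] = A[0] + ... + A[k]
P[k] includes A[2] iff k >= 2
Affected indices: 2, 3, ..., 6; delta = -1
  P[2]: 25 + -1 = 24
  P[3]: 15 + -1 = 14
  P[4]: 12 + -1 = 11
  P[5]: 14 + -1 = 13
  P[6]: 5 + -1 = 4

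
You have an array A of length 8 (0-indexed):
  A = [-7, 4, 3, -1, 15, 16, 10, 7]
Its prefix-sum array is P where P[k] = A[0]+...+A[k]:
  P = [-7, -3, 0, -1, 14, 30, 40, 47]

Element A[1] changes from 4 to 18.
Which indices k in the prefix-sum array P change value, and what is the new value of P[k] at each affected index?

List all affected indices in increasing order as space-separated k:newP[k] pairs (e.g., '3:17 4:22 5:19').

P[k] = A[0] + ... + A[k]
P[k] includes A[1] iff k >= 1
Affected indices: 1, 2, ..., 7; delta = 14
  P[1]: -3 + 14 = 11
  P[2]: 0 + 14 = 14
  P[3]: -1 + 14 = 13
  P[4]: 14 + 14 = 28
  P[5]: 30 + 14 = 44
  P[6]: 40 + 14 = 54
  P[7]: 47 + 14 = 61

Answer: 1:11 2:14 3:13 4:28 5:44 6:54 7:61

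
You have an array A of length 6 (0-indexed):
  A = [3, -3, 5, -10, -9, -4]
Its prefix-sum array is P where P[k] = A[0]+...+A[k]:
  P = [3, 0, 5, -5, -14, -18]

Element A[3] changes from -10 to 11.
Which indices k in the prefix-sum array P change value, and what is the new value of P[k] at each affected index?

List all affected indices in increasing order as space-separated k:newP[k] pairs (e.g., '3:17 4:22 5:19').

Answer: 3:16 4:7 5:3

Derivation:
P[k] = A[0] + ... + A[k]
P[k] includes A[3] iff k >= 3
Affected indices: 3, 4, ..., 5; delta = 21
  P[3]: -5 + 21 = 16
  P[4]: -14 + 21 = 7
  P[5]: -18 + 21 = 3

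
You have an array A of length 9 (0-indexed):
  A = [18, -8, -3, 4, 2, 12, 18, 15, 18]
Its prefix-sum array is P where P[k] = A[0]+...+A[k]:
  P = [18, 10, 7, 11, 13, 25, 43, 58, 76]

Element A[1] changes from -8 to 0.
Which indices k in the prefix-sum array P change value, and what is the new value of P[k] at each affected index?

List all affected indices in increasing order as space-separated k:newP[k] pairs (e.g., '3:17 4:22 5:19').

Answer: 1:18 2:15 3:19 4:21 5:33 6:51 7:66 8:84

Derivation:
P[k] = A[0] + ... + A[k]
P[k] includes A[1] iff k >= 1
Affected indices: 1, 2, ..., 8; delta = 8
  P[1]: 10 + 8 = 18
  P[2]: 7 + 8 = 15
  P[3]: 11 + 8 = 19
  P[4]: 13 + 8 = 21
  P[5]: 25 + 8 = 33
  P[6]: 43 + 8 = 51
  P[7]: 58 + 8 = 66
  P[8]: 76 + 8 = 84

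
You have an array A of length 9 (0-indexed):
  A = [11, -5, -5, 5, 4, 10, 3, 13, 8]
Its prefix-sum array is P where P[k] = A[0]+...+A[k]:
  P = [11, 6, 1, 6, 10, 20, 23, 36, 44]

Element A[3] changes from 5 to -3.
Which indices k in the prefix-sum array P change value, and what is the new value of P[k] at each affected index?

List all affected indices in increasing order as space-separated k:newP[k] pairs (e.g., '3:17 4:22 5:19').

Answer: 3:-2 4:2 5:12 6:15 7:28 8:36

Derivation:
P[k] = A[0] + ... + A[k]
P[k] includes A[3] iff k >= 3
Affected indices: 3, 4, ..., 8; delta = -8
  P[3]: 6 + -8 = -2
  P[4]: 10 + -8 = 2
  P[5]: 20 + -8 = 12
  P[6]: 23 + -8 = 15
  P[7]: 36 + -8 = 28
  P[8]: 44 + -8 = 36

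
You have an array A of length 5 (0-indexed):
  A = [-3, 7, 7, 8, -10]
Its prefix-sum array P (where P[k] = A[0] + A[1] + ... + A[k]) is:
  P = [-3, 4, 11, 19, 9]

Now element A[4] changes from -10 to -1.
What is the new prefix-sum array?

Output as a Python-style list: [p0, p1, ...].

Change: A[4] -10 -> -1, delta = 9
P[k] for k < 4: unchanged (A[4] not included)
P[k] for k >= 4: shift by delta = 9
  P[0] = -3 + 0 = -3
  P[1] = 4 + 0 = 4
  P[2] = 11 + 0 = 11
  P[3] = 19 + 0 = 19
  P[4] = 9 + 9 = 18

Answer: [-3, 4, 11, 19, 18]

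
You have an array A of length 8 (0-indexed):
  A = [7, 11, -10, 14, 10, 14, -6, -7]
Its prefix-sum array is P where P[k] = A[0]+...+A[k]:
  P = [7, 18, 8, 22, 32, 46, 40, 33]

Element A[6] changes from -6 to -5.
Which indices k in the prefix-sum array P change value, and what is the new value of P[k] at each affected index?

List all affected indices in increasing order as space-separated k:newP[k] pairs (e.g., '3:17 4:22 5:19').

P[k] = A[0] + ... + A[k]
P[k] includes A[6] iff k >= 6
Affected indices: 6, 7, ..., 7; delta = 1
  P[6]: 40 + 1 = 41
  P[7]: 33 + 1 = 34

Answer: 6:41 7:34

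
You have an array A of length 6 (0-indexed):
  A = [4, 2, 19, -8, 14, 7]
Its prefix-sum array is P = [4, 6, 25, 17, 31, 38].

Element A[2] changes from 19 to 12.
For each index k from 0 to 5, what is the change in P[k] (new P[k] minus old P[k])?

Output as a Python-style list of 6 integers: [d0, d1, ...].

Answer: [0, 0, -7, -7, -7, -7]

Derivation:
Element change: A[2] 19 -> 12, delta = -7
For k < 2: P[k] unchanged, delta_P[k] = 0
For k >= 2: P[k] shifts by exactly -7
Delta array: [0, 0, -7, -7, -7, -7]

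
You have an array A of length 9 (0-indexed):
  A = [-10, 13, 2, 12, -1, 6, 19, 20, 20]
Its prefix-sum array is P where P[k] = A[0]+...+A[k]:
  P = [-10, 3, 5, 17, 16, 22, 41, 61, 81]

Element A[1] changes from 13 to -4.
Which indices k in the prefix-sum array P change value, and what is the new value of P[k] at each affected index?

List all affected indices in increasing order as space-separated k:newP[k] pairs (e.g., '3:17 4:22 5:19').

P[k] = A[0] + ... + A[k]
P[k] includes A[1] iff k >= 1
Affected indices: 1, 2, ..., 8; delta = -17
  P[1]: 3 + -17 = -14
  P[2]: 5 + -17 = -12
  P[3]: 17 + -17 = 0
  P[4]: 16 + -17 = -1
  P[5]: 22 + -17 = 5
  P[6]: 41 + -17 = 24
  P[7]: 61 + -17 = 44
  P[8]: 81 + -17 = 64

Answer: 1:-14 2:-12 3:0 4:-1 5:5 6:24 7:44 8:64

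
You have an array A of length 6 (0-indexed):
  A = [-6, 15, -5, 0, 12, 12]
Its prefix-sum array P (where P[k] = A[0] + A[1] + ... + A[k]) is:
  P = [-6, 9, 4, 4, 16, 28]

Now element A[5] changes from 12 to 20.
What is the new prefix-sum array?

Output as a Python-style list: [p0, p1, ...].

Answer: [-6, 9, 4, 4, 16, 36]

Derivation:
Change: A[5] 12 -> 20, delta = 8
P[k] for k < 5: unchanged (A[5] not included)
P[k] for k >= 5: shift by delta = 8
  P[0] = -6 + 0 = -6
  P[1] = 9 + 0 = 9
  P[2] = 4 + 0 = 4
  P[3] = 4 + 0 = 4
  P[4] = 16 + 0 = 16
  P[5] = 28 + 8 = 36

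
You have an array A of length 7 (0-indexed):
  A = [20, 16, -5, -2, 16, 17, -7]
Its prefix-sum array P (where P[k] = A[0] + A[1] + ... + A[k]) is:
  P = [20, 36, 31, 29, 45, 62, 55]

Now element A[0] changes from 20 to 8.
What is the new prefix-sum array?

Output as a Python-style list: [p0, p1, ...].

Change: A[0] 20 -> 8, delta = -12
P[k] for k < 0: unchanged (A[0] not included)
P[k] for k >= 0: shift by delta = -12
  P[0] = 20 + -12 = 8
  P[1] = 36 + -12 = 24
  P[2] = 31 + -12 = 19
  P[3] = 29 + -12 = 17
  P[4] = 45 + -12 = 33
  P[5] = 62 + -12 = 50
  P[6] = 55 + -12 = 43

Answer: [8, 24, 19, 17, 33, 50, 43]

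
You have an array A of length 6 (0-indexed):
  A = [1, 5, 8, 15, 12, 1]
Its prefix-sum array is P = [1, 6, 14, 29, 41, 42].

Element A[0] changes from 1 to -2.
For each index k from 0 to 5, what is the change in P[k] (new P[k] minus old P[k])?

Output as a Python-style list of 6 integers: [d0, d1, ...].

Element change: A[0] 1 -> -2, delta = -3
For k < 0: P[k] unchanged, delta_P[k] = 0
For k >= 0: P[k] shifts by exactly -3
Delta array: [-3, -3, -3, -3, -3, -3]

Answer: [-3, -3, -3, -3, -3, -3]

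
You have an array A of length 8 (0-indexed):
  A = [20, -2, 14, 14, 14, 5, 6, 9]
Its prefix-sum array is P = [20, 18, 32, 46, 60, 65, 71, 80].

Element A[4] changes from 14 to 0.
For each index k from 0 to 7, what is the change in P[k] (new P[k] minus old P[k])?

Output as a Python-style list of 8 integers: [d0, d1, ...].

Answer: [0, 0, 0, 0, -14, -14, -14, -14]

Derivation:
Element change: A[4] 14 -> 0, delta = -14
For k < 4: P[k] unchanged, delta_P[k] = 0
For k >= 4: P[k] shifts by exactly -14
Delta array: [0, 0, 0, 0, -14, -14, -14, -14]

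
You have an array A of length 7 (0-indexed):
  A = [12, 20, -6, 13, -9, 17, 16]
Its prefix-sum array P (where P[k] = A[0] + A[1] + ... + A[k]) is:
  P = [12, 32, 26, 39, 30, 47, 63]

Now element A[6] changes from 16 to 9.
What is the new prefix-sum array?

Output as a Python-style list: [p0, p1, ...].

Change: A[6] 16 -> 9, delta = -7
P[k] for k < 6: unchanged (A[6] not included)
P[k] for k >= 6: shift by delta = -7
  P[0] = 12 + 0 = 12
  P[1] = 32 + 0 = 32
  P[2] = 26 + 0 = 26
  P[3] = 39 + 0 = 39
  P[4] = 30 + 0 = 30
  P[5] = 47 + 0 = 47
  P[6] = 63 + -7 = 56

Answer: [12, 32, 26, 39, 30, 47, 56]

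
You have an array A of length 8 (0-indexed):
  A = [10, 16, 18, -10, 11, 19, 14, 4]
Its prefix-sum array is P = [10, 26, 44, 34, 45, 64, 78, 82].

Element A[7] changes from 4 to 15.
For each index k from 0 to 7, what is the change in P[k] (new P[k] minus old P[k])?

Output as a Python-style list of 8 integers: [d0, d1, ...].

Answer: [0, 0, 0, 0, 0, 0, 0, 11]

Derivation:
Element change: A[7] 4 -> 15, delta = 11
For k < 7: P[k] unchanged, delta_P[k] = 0
For k >= 7: P[k] shifts by exactly 11
Delta array: [0, 0, 0, 0, 0, 0, 0, 11]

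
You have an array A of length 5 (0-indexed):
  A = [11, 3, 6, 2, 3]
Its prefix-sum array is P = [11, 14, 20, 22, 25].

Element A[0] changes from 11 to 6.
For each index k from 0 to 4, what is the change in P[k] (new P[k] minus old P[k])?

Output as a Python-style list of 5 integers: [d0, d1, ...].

Element change: A[0] 11 -> 6, delta = -5
For k < 0: P[k] unchanged, delta_P[k] = 0
For k >= 0: P[k] shifts by exactly -5
Delta array: [-5, -5, -5, -5, -5]

Answer: [-5, -5, -5, -5, -5]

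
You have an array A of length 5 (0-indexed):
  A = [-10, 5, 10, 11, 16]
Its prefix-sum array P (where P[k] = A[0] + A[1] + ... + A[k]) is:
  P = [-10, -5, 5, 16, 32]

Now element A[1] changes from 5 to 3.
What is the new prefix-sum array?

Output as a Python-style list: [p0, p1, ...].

Change: A[1] 5 -> 3, delta = -2
P[k] for k < 1: unchanged (A[1] not included)
P[k] for k >= 1: shift by delta = -2
  P[0] = -10 + 0 = -10
  P[1] = -5 + -2 = -7
  P[2] = 5 + -2 = 3
  P[3] = 16 + -2 = 14
  P[4] = 32 + -2 = 30

Answer: [-10, -7, 3, 14, 30]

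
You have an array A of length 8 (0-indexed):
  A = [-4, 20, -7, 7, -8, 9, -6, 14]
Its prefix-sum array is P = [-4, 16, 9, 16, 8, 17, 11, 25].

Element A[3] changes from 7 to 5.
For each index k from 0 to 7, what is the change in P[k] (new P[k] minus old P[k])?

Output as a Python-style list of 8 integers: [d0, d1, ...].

Element change: A[3] 7 -> 5, delta = -2
For k < 3: P[k] unchanged, delta_P[k] = 0
For k >= 3: P[k] shifts by exactly -2
Delta array: [0, 0, 0, -2, -2, -2, -2, -2]

Answer: [0, 0, 0, -2, -2, -2, -2, -2]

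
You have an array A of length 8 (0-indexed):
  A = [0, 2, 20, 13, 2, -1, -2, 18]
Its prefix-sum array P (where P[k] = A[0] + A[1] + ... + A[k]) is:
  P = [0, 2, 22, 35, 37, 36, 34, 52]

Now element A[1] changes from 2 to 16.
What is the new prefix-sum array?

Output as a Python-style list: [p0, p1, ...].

Answer: [0, 16, 36, 49, 51, 50, 48, 66]

Derivation:
Change: A[1] 2 -> 16, delta = 14
P[k] for k < 1: unchanged (A[1] not included)
P[k] for k >= 1: shift by delta = 14
  P[0] = 0 + 0 = 0
  P[1] = 2 + 14 = 16
  P[2] = 22 + 14 = 36
  P[3] = 35 + 14 = 49
  P[4] = 37 + 14 = 51
  P[5] = 36 + 14 = 50
  P[6] = 34 + 14 = 48
  P[7] = 52 + 14 = 66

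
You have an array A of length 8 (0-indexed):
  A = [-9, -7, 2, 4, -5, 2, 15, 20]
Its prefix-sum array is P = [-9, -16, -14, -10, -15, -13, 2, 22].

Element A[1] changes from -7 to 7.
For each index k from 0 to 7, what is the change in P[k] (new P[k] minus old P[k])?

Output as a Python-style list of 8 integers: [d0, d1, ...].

Element change: A[1] -7 -> 7, delta = 14
For k < 1: P[k] unchanged, delta_P[k] = 0
For k >= 1: P[k] shifts by exactly 14
Delta array: [0, 14, 14, 14, 14, 14, 14, 14]

Answer: [0, 14, 14, 14, 14, 14, 14, 14]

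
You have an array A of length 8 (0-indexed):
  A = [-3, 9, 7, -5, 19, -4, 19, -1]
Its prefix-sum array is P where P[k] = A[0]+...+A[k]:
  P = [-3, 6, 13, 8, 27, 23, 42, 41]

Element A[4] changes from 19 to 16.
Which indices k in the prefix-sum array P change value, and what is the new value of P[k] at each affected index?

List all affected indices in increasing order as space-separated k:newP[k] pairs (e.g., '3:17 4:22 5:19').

Answer: 4:24 5:20 6:39 7:38

Derivation:
P[k] = A[0] + ... + A[k]
P[k] includes A[4] iff k >= 4
Affected indices: 4, 5, ..., 7; delta = -3
  P[4]: 27 + -3 = 24
  P[5]: 23 + -3 = 20
  P[6]: 42 + -3 = 39
  P[7]: 41 + -3 = 38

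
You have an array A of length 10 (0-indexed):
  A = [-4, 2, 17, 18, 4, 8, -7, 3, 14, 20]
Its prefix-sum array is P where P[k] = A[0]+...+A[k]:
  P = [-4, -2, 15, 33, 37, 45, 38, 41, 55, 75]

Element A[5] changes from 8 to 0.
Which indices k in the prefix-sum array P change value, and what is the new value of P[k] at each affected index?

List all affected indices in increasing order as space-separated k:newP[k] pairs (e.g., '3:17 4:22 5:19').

Answer: 5:37 6:30 7:33 8:47 9:67

Derivation:
P[k] = A[0] + ... + A[k]
P[k] includes A[5] iff k >= 5
Affected indices: 5, 6, ..., 9; delta = -8
  P[5]: 45 + -8 = 37
  P[6]: 38 + -8 = 30
  P[7]: 41 + -8 = 33
  P[8]: 55 + -8 = 47
  P[9]: 75 + -8 = 67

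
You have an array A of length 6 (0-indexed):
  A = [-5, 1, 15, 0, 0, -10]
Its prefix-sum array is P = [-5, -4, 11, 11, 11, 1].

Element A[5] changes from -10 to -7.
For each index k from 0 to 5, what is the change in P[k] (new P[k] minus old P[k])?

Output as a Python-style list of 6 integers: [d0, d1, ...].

Element change: A[5] -10 -> -7, delta = 3
For k < 5: P[k] unchanged, delta_P[k] = 0
For k >= 5: P[k] shifts by exactly 3
Delta array: [0, 0, 0, 0, 0, 3]

Answer: [0, 0, 0, 0, 0, 3]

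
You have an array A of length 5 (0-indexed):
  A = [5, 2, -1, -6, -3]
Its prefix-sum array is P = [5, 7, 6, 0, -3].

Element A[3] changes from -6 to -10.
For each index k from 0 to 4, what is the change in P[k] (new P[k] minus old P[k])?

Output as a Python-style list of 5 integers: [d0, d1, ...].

Element change: A[3] -6 -> -10, delta = -4
For k < 3: P[k] unchanged, delta_P[k] = 0
For k >= 3: P[k] shifts by exactly -4
Delta array: [0, 0, 0, -4, -4]

Answer: [0, 0, 0, -4, -4]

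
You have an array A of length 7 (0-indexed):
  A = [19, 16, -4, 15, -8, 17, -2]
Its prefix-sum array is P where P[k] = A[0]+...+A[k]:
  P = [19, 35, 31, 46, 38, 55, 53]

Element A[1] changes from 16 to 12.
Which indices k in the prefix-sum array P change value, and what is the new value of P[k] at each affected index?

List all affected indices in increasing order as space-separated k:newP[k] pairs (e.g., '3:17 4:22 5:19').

P[k] = A[0] + ... + A[k]
P[k] includes A[1] iff k >= 1
Affected indices: 1, 2, ..., 6; delta = -4
  P[1]: 35 + -4 = 31
  P[2]: 31 + -4 = 27
  P[3]: 46 + -4 = 42
  P[4]: 38 + -4 = 34
  P[5]: 55 + -4 = 51
  P[6]: 53 + -4 = 49

Answer: 1:31 2:27 3:42 4:34 5:51 6:49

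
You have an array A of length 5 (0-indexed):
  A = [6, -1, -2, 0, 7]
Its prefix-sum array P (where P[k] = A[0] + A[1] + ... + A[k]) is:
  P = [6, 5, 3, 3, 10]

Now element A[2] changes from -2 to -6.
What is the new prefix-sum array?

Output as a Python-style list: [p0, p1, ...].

Answer: [6, 5, -1, -1, 6]

Derivation:
Change: A[2] -2 -> -6, delta = -4
P[k] for k < 2: unchanged (A[2] not included)
P[k] for k >= 2: shift by delta = -4
  P[0] = 6 + 0 = 6
  P[1] = 5 + 0 = 5
  P[2] = 3 + -4 = -1
  P[3] = 3 + -4 = -1
  P[4] = 10 + -4 = 6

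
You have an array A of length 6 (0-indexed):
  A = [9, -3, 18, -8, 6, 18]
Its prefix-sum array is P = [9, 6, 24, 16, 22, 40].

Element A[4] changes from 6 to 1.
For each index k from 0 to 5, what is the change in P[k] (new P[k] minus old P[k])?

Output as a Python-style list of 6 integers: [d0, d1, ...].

Answer: [0, 0, 0, 0, -5, -5]

Derivation:
Element change: A[4] 6 -> 1, delta = -5
For k < 4: P[k] unchanged, delta_P[k] = 0
For k >= 4: P[k] shifts by exactly -5
Delta array: [0, 0, 0, 0, -5, -5]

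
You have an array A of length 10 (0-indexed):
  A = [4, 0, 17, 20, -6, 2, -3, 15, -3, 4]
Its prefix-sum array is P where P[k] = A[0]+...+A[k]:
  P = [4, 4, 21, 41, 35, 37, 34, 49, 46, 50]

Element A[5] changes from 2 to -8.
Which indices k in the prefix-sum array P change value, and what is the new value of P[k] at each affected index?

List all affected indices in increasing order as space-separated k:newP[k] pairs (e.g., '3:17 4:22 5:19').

Answer: 5:27 6:24 7:39 8:36 9:40

Derivation:
P[k] = A[0] + ... + A[k]
P[k] includes A[5] iff k >= 5
Affected indices: 5, 6, ..., 9; delta = -10
  P[5]: 37 + -10 = 27
  P[6]: 34 + -10 = 24
  P[7]: 49 + -10 = 39
  P[8]: 46 + -10 = 36
  P[9]: 50 + -10 = 40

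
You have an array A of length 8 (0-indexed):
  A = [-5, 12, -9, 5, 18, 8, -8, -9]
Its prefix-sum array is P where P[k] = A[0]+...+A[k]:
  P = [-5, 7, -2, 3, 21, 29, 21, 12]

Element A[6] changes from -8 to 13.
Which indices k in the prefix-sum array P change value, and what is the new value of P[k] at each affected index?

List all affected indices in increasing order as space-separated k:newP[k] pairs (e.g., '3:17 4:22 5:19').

P[k] = A[0] + ... + A[k]
P[k] includes A[6] iff k >= 6
Affected indices: 6, 7, ..., 7; delta = 21
  P[6]: 21 + 21 = 42
  P[7]: 12 + 21 = 33

Answer: 6:42 7:33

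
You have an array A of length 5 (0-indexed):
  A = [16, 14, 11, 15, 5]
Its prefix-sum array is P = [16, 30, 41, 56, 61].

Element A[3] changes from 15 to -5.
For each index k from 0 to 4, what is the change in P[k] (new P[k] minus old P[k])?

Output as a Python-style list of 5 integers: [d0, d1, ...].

Answer: [0, 0, 0, -20, -20]

Derivation:
Element change: A[3] 15 -> -5, delta = -20
For k < 3: P[k] unchanged, delta_P[k] = 0
For k >= 3: P[k] shifts by exactly -20
Delta array: [0, 0, 0, -20, -20]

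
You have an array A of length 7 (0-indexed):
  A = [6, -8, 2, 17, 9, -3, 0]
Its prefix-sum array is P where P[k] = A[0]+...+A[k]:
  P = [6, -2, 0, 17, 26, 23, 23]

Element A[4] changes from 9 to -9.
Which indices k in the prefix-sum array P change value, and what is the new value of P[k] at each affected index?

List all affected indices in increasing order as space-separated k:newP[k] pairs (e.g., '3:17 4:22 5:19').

Answer: 4:8 5:5 6:5

Derivation:
P[k] = A[0] + ... + A[k]
P[k] includes A[4] iff k >= 4
Affected indices: 4, 5, ..., 6; delta = -18
  P[4]: 26 + -18 = 8
  P[5]: 23 + -18 = 5
  P[6]: 23 + -18 = 5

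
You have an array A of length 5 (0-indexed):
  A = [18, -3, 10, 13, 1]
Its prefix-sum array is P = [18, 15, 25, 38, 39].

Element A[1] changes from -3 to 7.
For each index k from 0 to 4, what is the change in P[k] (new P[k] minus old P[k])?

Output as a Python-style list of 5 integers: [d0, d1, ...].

Answer: [0, 10, 10, 10, 10]

Derivation:
Element change: A[1] -3 -> 7, delta = 10
For k < 1: P[k] unchanged, delta_P[k] = 0
For k >= 1: P[k] shifts by exactly 10
Delta array: [0, 10, 10, 10, 10]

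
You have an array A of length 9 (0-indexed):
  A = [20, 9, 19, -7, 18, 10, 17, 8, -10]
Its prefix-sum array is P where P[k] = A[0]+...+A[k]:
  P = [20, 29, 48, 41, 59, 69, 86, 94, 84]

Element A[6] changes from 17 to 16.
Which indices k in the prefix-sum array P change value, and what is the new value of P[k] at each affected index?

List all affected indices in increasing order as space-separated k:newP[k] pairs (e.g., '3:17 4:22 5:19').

P[k] = A[0] + ... + A[k]
P[k] includes A[6] iff k >= 6
Affected indices: 6, 7, ..., 8; delta = -1
  P[6]: 86 + -1 = 85
  P[7]: 94 + -1 = 93
  P[8]: 84 + -1 = 83

Answer: 6:85 7:93 8:83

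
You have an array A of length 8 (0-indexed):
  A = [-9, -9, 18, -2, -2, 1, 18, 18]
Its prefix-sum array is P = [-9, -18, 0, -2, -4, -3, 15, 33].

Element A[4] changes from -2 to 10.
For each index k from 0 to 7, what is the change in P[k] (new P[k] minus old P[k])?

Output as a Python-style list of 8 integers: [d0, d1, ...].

Answer: [0, 0, 0, 0, 12, 12, 12, 12]

Derivation:
Element change: A[4] -2 -> 10, delta = 12
For k < 4: P[k] unchanged, delta_P[k] = 0
For k >= 4: P[k] shifts by exactly 12
Delta array: [0, 0, 0, 0, 12, 12, 12, 12]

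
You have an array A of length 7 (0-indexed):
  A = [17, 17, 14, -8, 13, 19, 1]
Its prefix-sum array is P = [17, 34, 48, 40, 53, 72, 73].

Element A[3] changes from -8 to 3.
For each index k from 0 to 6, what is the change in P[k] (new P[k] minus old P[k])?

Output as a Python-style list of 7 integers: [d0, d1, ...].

Element change: A[3] -8 -> 3, delta = 11
For k < 3: P[k] unchanged, delta_P[k] = 0
For k >= 3: P[k] shifts by exactly 11
Delta array: [0, 0, 0, 11, 11, 11, 11]

Answer: [0, 0, 0, 11, 11, 11, 11]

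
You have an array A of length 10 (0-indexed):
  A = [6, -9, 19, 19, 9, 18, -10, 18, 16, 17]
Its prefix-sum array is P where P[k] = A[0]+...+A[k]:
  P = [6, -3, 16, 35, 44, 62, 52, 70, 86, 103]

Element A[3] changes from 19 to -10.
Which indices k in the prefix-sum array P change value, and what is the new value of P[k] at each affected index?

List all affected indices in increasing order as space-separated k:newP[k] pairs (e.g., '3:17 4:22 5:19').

Answer: 3:6 4:15 5:33 6:23 7:41 8:57 9:74

Derivation:
P[k] = A[0] + ... + A[k]
P[k] includes A[3] iff k >= 3
Affected indices: 3, 4, ..., 9; delta = -29
  P[3]: 35 + -29 = 6
  P[4]: 44 + -29 = 15
  P[5]: 62 + -29 = 33
  P[6]: 52 + -29 = 23
  P[7]: 70 + -29 = 41
  P[8]: 86 + -29 = 57
  P[9]: 103 + -29 = 74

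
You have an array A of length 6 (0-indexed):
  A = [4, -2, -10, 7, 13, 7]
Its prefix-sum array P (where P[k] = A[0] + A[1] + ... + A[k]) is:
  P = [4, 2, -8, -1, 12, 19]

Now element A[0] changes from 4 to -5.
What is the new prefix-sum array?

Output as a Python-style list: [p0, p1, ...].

Change: A[0] 4 -> -5, delta = -9
P[k] for k < 0: unchanged (A[0] not included)
P[k] for k >= 0: shift by delta = -9
  P[0] = 4 + -9 = -5
  P[1] = 2 + -9 = -7
  P[2] = -8 + -9 = -17
  P[3] = -1 + -9 = -10
  P[4] = 12 + -9 = 3
  P[5] = 19 + -9 = 10

Answer: [-5, -7, -17, -10, 3, 10]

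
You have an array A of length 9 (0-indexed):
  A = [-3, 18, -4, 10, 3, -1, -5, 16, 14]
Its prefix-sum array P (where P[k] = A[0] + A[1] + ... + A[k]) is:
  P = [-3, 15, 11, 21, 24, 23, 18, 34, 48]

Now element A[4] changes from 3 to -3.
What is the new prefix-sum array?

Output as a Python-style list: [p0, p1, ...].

Answer: [-3, 15, 11, 21, 18, 17, 12, 28, 42]

Derivation:
Change: A[4] 3 -> -3, delta = -6
P[k] for k < 4: unchanged (A[4] not included)
P[k] for k >= 4: shift by delta = -6
  P[0] = -3 + 0 = -3
  P[1] = 15 + 0 = 15
  P[2] = 11 + 0 = 11
  P[3] = 21 + 0 = 21
  P[4] = 24 + -6 = 18
  P[5] = 23 + -6 = 17
  P[6] = 18 + -6 = 12
  P[7] = 34 + -6 = 28
  P[8] = 48 + -6 = 42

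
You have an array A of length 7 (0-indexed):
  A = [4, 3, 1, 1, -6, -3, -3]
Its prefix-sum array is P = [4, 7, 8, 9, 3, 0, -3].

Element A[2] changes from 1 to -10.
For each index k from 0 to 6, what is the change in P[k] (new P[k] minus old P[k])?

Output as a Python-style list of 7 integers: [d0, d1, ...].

Element change: A[2] 1 -> -10, delta = -11
For k < 2: P[k] unchanged, delta_P[k] = 0
For k >= 2: P[k] shifts by exactly -11
Delta array: [0, 0, -11, -11, -11, -11, -11]

Answer: [0, 0, -11, -11, -11, -11, -11]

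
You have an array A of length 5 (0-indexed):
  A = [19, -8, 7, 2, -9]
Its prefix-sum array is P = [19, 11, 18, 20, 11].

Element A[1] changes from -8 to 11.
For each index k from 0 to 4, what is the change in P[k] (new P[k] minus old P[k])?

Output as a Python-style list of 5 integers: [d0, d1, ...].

Element change: A[1] -8 -> 11, delta = 19
For k < 1: P[k] unchanged, delta_P[k] = 0
For k >= 1: P[k] shifts by exactly 19
Delta array: [0, 19, 19, 19, 19]

Answer: [0, 19, 19, 19, 19]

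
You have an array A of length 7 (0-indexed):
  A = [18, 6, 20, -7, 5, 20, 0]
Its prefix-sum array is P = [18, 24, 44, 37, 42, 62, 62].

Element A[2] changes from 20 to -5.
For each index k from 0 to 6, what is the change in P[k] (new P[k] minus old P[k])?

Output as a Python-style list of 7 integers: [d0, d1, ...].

Answer: [0, 0, -25, -25, -25, -25, -25]

Derivation:
Element change: A[2] 20 -> -5, delta = -25
For k < 2: P[k] unchanged, delta_P[k] = 0
For k >= 2: P[k] shifts by exactly -25
Delta array: [0, 0, -25, -25, -25, -25, -25]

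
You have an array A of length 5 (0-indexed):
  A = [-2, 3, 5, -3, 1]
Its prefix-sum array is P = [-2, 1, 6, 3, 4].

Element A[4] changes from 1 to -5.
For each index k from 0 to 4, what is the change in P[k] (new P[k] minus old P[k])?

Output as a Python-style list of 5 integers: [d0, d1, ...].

Answer: [0, 0, 0, 0, -6]

Derivation:
Element change: A[4] 1 -> -5, delta = -6
For k < 4: P[k] unchanged, delta_P[k] = 0
For k >= 4: P[k] shifts by exactly -6
Delta array: [0, 0, 0, 0, -6]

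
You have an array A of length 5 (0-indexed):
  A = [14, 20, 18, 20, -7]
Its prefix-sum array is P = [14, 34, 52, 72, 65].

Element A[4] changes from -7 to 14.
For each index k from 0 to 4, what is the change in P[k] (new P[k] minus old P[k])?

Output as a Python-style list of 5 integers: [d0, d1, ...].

Answer: [0, 0, 0, 0, 21]

Derivation:
Element change: A[4] -7 -> 14, delta = 21
For k < 4: P[k] unchanged, delta_P[k] = 0
For k >= 4: P[k] shifts by exactly 21
Delta array: [0, 0, 0, 0, 21]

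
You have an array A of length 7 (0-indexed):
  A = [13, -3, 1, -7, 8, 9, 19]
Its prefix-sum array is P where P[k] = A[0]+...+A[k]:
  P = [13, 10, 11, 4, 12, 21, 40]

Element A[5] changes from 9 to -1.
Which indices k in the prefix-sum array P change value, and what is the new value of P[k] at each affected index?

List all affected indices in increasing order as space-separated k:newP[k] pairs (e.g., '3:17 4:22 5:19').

P[k] = A[0] + ... + A[k]
P[k] includes A[5] iff k >= 5
Affected indices: 5, 6, ..., 6; delta = -10
  P[5]: 21 + -10 = 11
  P[6]: 40 + -10 = 30

Answer: 5:11 6:30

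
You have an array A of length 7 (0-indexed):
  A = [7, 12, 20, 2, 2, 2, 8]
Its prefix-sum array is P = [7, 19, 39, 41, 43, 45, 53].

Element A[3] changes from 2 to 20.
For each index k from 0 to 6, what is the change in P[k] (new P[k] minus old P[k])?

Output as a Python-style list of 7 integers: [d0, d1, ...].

Element change: A[3] 2 -> 20, delta = 18
For k < 3: P[k] unchanged, delta_P[k] = 0
For k >= 3: P[k] shifts by exactly 18
Delta array: [0, 0, 0, 18, 18, 18, 18]

Answer: [0, 0, 0, 18, 18, 18, 18]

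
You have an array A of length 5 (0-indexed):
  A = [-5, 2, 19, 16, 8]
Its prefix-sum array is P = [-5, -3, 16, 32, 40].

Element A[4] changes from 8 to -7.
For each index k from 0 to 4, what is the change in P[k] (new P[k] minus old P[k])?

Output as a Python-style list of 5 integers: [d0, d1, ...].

Element change: A[4] 8 -> -7, delta = -15
For k < 4: P[k] unchanged, delta_P[k] = 0
For k >= 4: P[k] shifts by exactly -15
Delta array: [0, 0, 0, 0, -15]

Answer: [0, 0, 0, 0, -15]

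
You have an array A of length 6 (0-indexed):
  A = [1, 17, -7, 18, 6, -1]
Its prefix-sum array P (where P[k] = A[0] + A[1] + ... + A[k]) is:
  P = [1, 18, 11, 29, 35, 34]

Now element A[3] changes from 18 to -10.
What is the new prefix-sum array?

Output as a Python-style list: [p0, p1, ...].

Answer: [1, 18, 11, 1, 7, 6]

Derivation:
Change: A[3] 18 -> -10, delta = -28
P[k] for k < 3: unchanged (A[3] not included)
P[k] for k >= 3: shift by delta = -28
  P[0] = 1 + 0 = 1
  P[1] = 18 + 0 = 18
  P[2] = 11 + 0 = 11
  P[3] = 29 + -28 = 1
  P[4] = 35 + -28 = 7
  P[5] = 34 + -28 = 6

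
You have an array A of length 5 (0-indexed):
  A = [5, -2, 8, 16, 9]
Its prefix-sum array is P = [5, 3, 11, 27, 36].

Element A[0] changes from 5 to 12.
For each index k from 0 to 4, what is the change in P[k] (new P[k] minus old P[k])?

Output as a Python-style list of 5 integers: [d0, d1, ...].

Answer: [7, 7, 7, 7, 7]

Derivation:
Element change: A[0] 5 -> 12, delta = 7
For k < 0: P[k] unchanged, delta_P[k] = 0
For k >= 0: P[k] shifts by exactly 7
Delta array: [7, 7, 7, 7, 7]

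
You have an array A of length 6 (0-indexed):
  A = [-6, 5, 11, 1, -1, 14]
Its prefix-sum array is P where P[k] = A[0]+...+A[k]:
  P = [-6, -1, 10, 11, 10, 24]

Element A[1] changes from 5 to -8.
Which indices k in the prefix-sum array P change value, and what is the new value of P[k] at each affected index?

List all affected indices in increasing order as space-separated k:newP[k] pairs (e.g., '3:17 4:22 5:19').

P[k] = A[0] + ... + A[k]
P[k] includes A[1] iff k >= 1
Affected indices: 1, 2, ..., 5; delta = -13
  P[1]: -1 + -13 = -14
  P[2]: 10 + -13 = -3
  P[3]: 11 + -13 = -2
  P[4]: 10 + -13 = -3
  P[5]: 24 + -13 = 11

Answer: 1:-14 2:-3 3:-2 4:-3 5:11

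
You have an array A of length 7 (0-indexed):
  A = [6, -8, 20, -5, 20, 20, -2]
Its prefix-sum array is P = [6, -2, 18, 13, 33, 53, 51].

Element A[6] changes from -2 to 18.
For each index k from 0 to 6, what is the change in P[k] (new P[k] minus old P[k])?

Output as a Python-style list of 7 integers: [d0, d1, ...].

Answer: [0, 0, 0, 0, 0, 0, 20]

Derivation:
Element change: A[6] -2 -> 18, delta = 20
For k < 6: P[k] unchanged, delta_P[k] = 0
For k >= 6: P[k] shifts by exactly 20
Delta array: [0, 0, 0, 0, 0, 0, 20]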